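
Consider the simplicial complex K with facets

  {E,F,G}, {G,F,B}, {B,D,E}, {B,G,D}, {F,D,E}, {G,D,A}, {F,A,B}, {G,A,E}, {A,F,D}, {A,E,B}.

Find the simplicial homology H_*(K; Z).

Order the vertices as A < B < D < E < F < G. Listing each simplex with vertices in this order, K has dimension 2 with simplices:

  0-simplices (6): A, B, D, E, F, G
  1-simplices (15): AB, AD, AE, AF, AG, BD, BE, BF, BG, DE, DF, DG, EF, EG, FG
  2-simplices (10): ABE, ABF, ADF, ADG, AEG, BDE, BDG, BFG, DEF, EFG

Hence C_0 ≅ Z^6, C_1 ≅ Z^15, C_2 ≅ Z^10.

The boundary map ∂_1: C_1 → C_0 is given by ∂[p,q] = [q] − [p].
The 6×15 boundary matrix has rank 5 and Smith normal form diag(1,1,1,1,1).

∂_2: C_2 → C_1 maps a triangle to the signed sum of its edges. For instance
  ∂ABE = BE − AE + AB,
  ∂ADF = DF − AF + AD.
As a 15×10 matrix over Z this has rank 10, with invariant factors (1,1,1,1,1,1,1,1,1,2).

Computing H_k = (kernel of ∂_k) / (image of ∂_{k+1}):

  H_0: rank C_0 − rank ∂_1 = 6 − 5 = 1, and the invariant factors of ∂_1 are all 1, so H_0 = Z.
  H_1: rank ker ∂_1 − rank ∂_2 = (15 − 5) − 10 = 0, and ∂_2 has invariant factor 2 > 1, so H_1 = Z/2.
  H_2: rank ker ∂_2 − rank ∂_3 = (10 − 10) − 0 = 0, and there is no ∂_3, so H_2 = 0.

H_0 ≅ Z,  H_1 ≅ Z/2,  H_2 = 0.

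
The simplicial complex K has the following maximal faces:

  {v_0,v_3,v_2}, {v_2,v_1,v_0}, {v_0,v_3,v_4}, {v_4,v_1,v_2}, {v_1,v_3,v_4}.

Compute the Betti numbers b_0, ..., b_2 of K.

b_0 = 1, b_1 = 1, b_2 = 0.

Fix the vertex order v_0 < v_1 < v_2 < v_3 < v_4 and write every simplex with vertices in increasing order. Then dim K = 2 and the simplices of K are:

  0-simplices (5): [v_0], [v_1], [v_2], [v_3], [v_4]
  1-simplices (10): [v_0,v_1], [v_0,v_2], [v_0,v_3], [v_0,v_4], [v_1,v_2], [v_1,v_3], [v_1,v_4], [v_2,v_3], [v_2,v_4], [v_3,v_4]
  2-simplices (5): [v_0,v_1,v_2], [v_0,v_2,v_3], [v_0,v_3,v_4], [v_1,v_2,v_4], [v_1,v_3,v_4]

Hence C_0 ≅ Z^5, C_1 ≅ Z^10, C_2 ≅ Z^5.

Boundary ∂_1: C_1 → C_0 sends each edge [p,q] (with p < q) to q − p. For instance
  ∂[v_2,v_4] = [v_4] − [v_2].
The 5×10 boundary matrix has rank 4 and Smith normal form diag(1,1,1,1).

Boundary ∂_2: C_2 → C_1 acts by ∂[p,q,r] = [q,r] − [p,r] + [p,q]. For instance
  ∂[v_0,v_1,v_2] = [v_1,v_2] − [v_0,v_2] + [v_0,v_1],
  ∂[v_1,v_3,v_4] = [v_3,v_4] − [v_1,v_4] + [v_1,v_3].
The resulting 10×5 matrix has rank 5, and its Smith normal form has invariant factors (1,1,1,1,1).

Computing H_k = (kernel of ∂_k) / (image of ∂_{k+1}):

  H_0: rank C_0 − rank ∂_1 = 5 − 4 = 1, and the invariant factors of ∂_1 are all 1, so H_0 ≅ Z.
  H_1: rank ker ∂_1 − rank ∂_2 = (10 − 4) − 5 = 1, and the invariant factors of ∂_2 are all 1, so H_1 ≅ Z.
  H_2: rank ker ∂_2 − rank ∂_3 = (5 − 5) − 0 = 0, and there is no ∂_3, so H_2 ≅ 0.

As a check, the Euler characteristic is 5 − 10 + 5 = 0, which agrees with 1 − 1 + 0 = 0.

Hence the Betti numbers are b_0 = 1, b_1 = 1, b_2 = 0.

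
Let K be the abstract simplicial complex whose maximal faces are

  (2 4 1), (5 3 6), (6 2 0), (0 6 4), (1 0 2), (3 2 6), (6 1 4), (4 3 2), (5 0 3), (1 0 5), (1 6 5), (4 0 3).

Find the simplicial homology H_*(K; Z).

Fix the vertex order 0 < 1 < 2 < 3 < 4 < 5 < 6 and write every simplex with vertices in increasing order. Then dim K = 2 and the simplices of K are:

  0-simplices (7): [0], [1], [2], [3], [4], [5], [6]
  1-simplices (18): [0,1], [0,2], [0,3], [0,4], [0,5], [0,6], [1,2], [1,4], [1,5], [1,6], [2,3], [2,4], [2,6], [3,4], [3,5], [3,6], [4,6], [5,6]
  2-simplices (12): [0,1,2], [0,1,5], [0,2,6], [0,3,4], [0,3,5], [0,4,6], [1,2,4], [1,4,6], [1,5,6], [2,3,4], [2,3,6], [3,5,6]

so the chain groups are C_0 ≅ Z^7, C_1 ≅ Z^18, C_2 ≅ Z^12.

The boundary map ∂_1: C_1 → C_0 sends each edge [p,q] (with p < q) to q − p.
This gives a 7×18 integer matrix of rank 6; reducing to Smith normal form yields diagonal entries (1,1,1,1,1,1).

The boundary map ∂_2: C_2 → C_1 acts by ∂[p,q,r] = [q,r] − [p,r] + [p,q]. For instance
  ∂[1,5,6] = [5,6] − [1,6] + [1,5],
  ∂[3,5,6] = [5,6] − [3,6] + [3,5].
This gives a 18×12 integer matrix of rank 12; reducing to Smith normal form yields diagonal entries (1,1,1,1,1,1,1,1,1,1,1,2).

From H_k ≅ ker(∂_k) / im(∂_{k+1}) we obtain:

  H_0: rank C_0 − rank ∂_1 = 7 − 6 = 1, and the invariant factors of ∂_1 are all 1, so H_0 = Z.
  H_1: rank ker ∂_1 − rank ∂_2 = (18 − 6) − 12 = 0, and ∂_2 has invariant factor 2 > 1, so H_1 = Z/2Z.
  H_2: rank ker ∂_2 − rank ∂_3 = (12 − 12) − 0 = 0, and there is no ∂_3, so H_2 = 0.

As a check, the Euler characteristic is 7 − 18 + 12 = 1, which agrees with 1 − 0 + 0 = 1.

H_0 ≅ Z,  H_1 ≅ Z/2Z,  H_2 = 0.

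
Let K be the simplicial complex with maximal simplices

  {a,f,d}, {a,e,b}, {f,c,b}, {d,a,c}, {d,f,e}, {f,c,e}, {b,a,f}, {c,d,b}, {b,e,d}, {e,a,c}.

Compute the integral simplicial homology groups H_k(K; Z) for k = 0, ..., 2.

Order the vertices as a < b < c < d < e < f. Listing each simplex with vertices in this order, K has dimension 2 with simplices:

  0-simplices (6): a, b, c, d, e, f
  1-simplices (15): ab, ac, ad, ae, af, bc, bd, be, bf, cd, ce, cf, de, df, ef
  2-simplices (10): abe, abf, acd, ace, adf, bcd, bcf, bde, cef, def

giving chain groups C_0 ≅ Z^6, C_1 ≅ Z^15, C_2 ≅ Z^10.

The boundary map ∂_1: C_1 → C_0 sends each edge [p,q] (with p < q) to q − p.
This gives a 6×15 integer matrix of rank 5; reducing to Smith normal form yields diagonal entries (1,1,1,1,1).

∂_2: C_2 → C_1 acts by ∂[p,q,r] = [q,r] − [p,r] + [p,q]. For instance
  ∂abf = bf − af + ab,
  ∂bcd = cd − bd + bc.
This gives a 15×10 integer matrix of rank 10; reducing to Smith normal form yields diagonal entries (1,1,1,1,1,1,1,1,1,2).

From H_k ≅ ker(∂_k) / im(∂_{k+1}) we obtain:

  H_0: rank C_0 − rank ∂_1 = 6 − 5 = 1, and the invariant factors of ∂_1 are all 1, so H_0 ≅ Z.
  H_1: rank ker ∂_1 − rank ∂_2 = (15 − 5) − 10 = 0, and ∂_2 has invariant factor 2 > 1, so H_1 ≅ Z/2.
  H_2: rank ker ∂_2 − rank ∂_3 = (10 − 10) − 0 = 0, and there is no ∂_3, so H_2 ≅ 0.

(K is a triangulation of the real projective plane RP^2.)

H_0 = Z,  H_1 = Z/2,  H_2 = 0.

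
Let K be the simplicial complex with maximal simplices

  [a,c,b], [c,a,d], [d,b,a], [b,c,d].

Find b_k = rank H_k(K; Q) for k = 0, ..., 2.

b_0 = 1, b_1 = 0, b_2 = 1.

We work with the vertex ordering a < b < c < d. The simplices of K, each written with vertices in increasing order, are:

  0-simplices (4): a, b, c, d
  1-simplices (6): ab, ac, ad, bc, bd, cd
  2-simplices (4): abc, abd, acd, bcd

so the chain groups are C_0 ≅ Z^4, C_1 ≅ Z^6, C_2 ≅ Z^4.

∂_1: C_1 → C_0 is given by ∂[p,q] = [q] − [p]. For instance
  ∂ad = d − a.
This gives a 4×6 integer matrix of rank 3; reducing to Smith normal form yields diagonal entries (1,1,1).

Boundary ∂_2: C_2 → C_1 sends each 2-simplex [p,q,r] to [q,r] − [p,r] + [p,q]. For instance
  ∂abd = bd − ad + ab,
  ∂bcd = cd − bd + bc.
The 6×4 boundary matrix has rank 3 and Smith normal form diag(1,1,1).

Computing H_k = (kernel of ∂_k) / (image of ∂_{k+1}):

  H_0: rank C_0 − rank ∂_1 = 4 − 3 = 1, and the invariant factors of ∂_1 are all 1, so H_0 ≅ Z.
  H_1: rank ker ∂_1 − rank ∂_2 = (6 − 3) − 3 = 0, and the invariant factors of ∂_2 are all 1, so H_1 ≅ 0.
  H_2: rank ker ∂_2 − rank ∂_3 = (4 − 3) − 0 = 1, and there is no ∂_3, so H_2 ≅ Z.

Hence the Betti numbers are b_0 = 1, b_1 = 0, b_2 = 1.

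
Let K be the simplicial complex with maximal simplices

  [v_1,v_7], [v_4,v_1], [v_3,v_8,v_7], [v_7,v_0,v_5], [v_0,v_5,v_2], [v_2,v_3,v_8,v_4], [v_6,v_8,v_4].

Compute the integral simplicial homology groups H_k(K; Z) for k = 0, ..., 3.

Order the vertices as v_0 < v_1 < v_2 < v_3 < v_4 < v_5 < v_6 < v_7 < v_8. Listing each simplex with vertices in this order, K has dimension 3 with simplices:

  0-simplices (9): [v_0], [v_1], [v_2], [v_3], [v_4], [v_5], [v_6], [v_7], [v_8]
  1-simplices (17): (17 of them)
  2-simplices (8): [v_0,v_2,v_5], [v_0,v_5,v_7], [v_2,v_3,v_4], [v_2,v_3,v_8], [v_2,v_4,v_8], [v_3,v_4,v_8], [v_3,v_7,v_8], [v_4,v_6,v_8]
  3-simplices (1): [v_2,v_3,v_4,v_8]

giving chain groups C_0 ≅ Z^9, C_1 ≅ Z^17, C_2 ≅ Z^8, C_3 ≅ Z^1.

Boundary ∂_1: C_1 → C_0 is given by ∂[p,q] = [q] − [p]. For instance
  ∂[v_7,v_8] = [v_8] − [v_7].
The resulting 9×17 matrix has rank 8, and its Smith normal form has invariant factors (1,1,1,1,1,1,1,1).

Boundary ∂_2: C_2 → C_1 maps a triangle to the signed sum of its edges. For instance
  ∂[v_0,v_5,v_7] = [v_5,v_7] − [v_0,v_7] + [v_0,v_5],
  ∂[v_4,v_6,v_8] = [v_6,v_8] − [v_4,v_8] + [v_4,v_6].
As a 17×8 matrix over Z this has rank 7, with invariant factors (1,1,1,1,1,1,1).

The boundary map ∂_3: C_3 → C_2 sends each 3-simplex σ to the alternating sum Σ_i (−1)^i (σ with its i-th vertex removed). For instance
  ∂[v_2,v_3,v_4,v_8] = [v_3,v_4,v_8] − [v_2,v_4,v_8] + [v_2,v_3,v_8] − [v_2,v_3,v_4].
As a 8×1 matrix over Z this has rank 1, with invariant factors (1).

Now H_k = ker ∂_k / im ∂_{k+1}, so:

  H_0: rank C_0 − rank ∂_1 = 9 − 8 = 1, and the invariant factors of ∂_1 are all 1, so H_0 ≅ Z.
  H_1: rank ker ∂_1 − rank ∂_2 = (17 − 8) − 7 = 2, and the invariant factors of ∂_2 are all 1, so H_1 ≅ Z^2.
  H_2: rank ker ∂_2 − rank ∂_3 = (8 − 7) − 1 = 0, and the invariant factors of ∂_3 are all 1, so H_2 ≅ 0.
  H_3: rank ker ∂_3 − rank ∂_4 = (1 − 1) − 0 = 0, and there is no ∂_4, so H_3 ≅ 0.

H_0 = Z,  H_1 = Z^2,  H_2 = 0,  H_3 = 0.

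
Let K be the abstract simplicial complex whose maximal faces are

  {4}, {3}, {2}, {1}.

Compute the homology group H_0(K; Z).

Order the vertices as 1 < 2 < 3 < 4. Listing each simplex with vertices in this order, K has dimension 0 with simplices:

  0-simplices (4): [1], [2], [3], [4]

giving chain groups C_0 ≅ Z^4.

Computing H_k = (kernel of ∂_k) / (image of ∂_{k+1}):

  H_0: rank C_0 − rank ∂_1 = 4 − 0 = 4, and there is no ∂_1, so H_0 ≅ Z^4.

(K is a triangulation of a set of 4 points.)

H_0 ≅ Z^4.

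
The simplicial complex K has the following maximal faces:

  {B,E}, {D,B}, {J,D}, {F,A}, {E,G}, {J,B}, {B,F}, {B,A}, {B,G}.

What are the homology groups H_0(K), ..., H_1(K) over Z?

H_0 = Z,  H_1 = Z^3.

We work with the vertex ordering A < B < D < E < F < G < J. The simplices of K, each written with vertices in increasing order, are:

  0-simplices (7): A, B, D, E, F, G, J
  1-simplices (9): AB, AF, BD, BE, BF, BG, BJ, DJ, EG

Hence C_0 ≅ Z^7, C_1 ≅ Z^9.

The boundary map ∂_1: C_1 → C_0 sends each edge [p,q] (with p < q) to q − p. For instance
  ∂EG = G − E.
The 7×9 boundary matrix has rank 6 and Smith normal form diag(1,1,1,1,1,1).

Computing H_k = (kernel of ∂_k) / (image of ∂_{k+1}):

  H_0: rank C_0 − rank ∂_1 = 7 − 6 = 1, and the invariant factors of ∂_1 are all 1, so H_0 = Z.
  H_1: rank ker ∂_1 − rank ∂_2 = (9 − 6) − 0 = 3, and there is no ∂_2, so H_1 = Z^3.

As a check, the Euler characteristic is 7 − 9 = -2, which agrees with 1 − 3 = -2.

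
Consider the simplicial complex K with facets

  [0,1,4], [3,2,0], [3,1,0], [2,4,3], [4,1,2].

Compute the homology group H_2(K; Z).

Take the total order 0 < 1 < 2 < 3 < 4 on the vertex set. Then K (dimension 2) consists of the simplices:

  0-simplices (5): [0], [1], [2], [3], [4]
  1-simplices (10): [0,1], [0,2], [0,3], [0,4], [1,2], [1,3], [1,4], [2,3], [2,4], [3,4]
  2-simplices (5): [0,1,3], [0,1,4], [0,2,3], [1,2,4], [2,3,4]

giving chain groups C_0 ≅ Z^5, C_1 ≅ Z^10, C_2 ≅ Z^5.

Boundary ∂_1: C_1 → C_0 sends each edge [p,q] (with p < q) to q − p. For instance
  ∂[0,4] = [4] − [0].
The 5×10 boundary matrix has rank 4 and Smith normal form diag(1,1,1,1).

Boundary ∂_2: C_2 → C_1 maps a triangle to the signed sum of its edges. For instance
  ∂[0,1,4] = [1,4] − [0,4] + [0,1],
  ∂[2,3,4] = [3,4] − [2,4] + [2,3].
As a 10×5 matrix over Z this has rank 5, with invariant factors (1,1,1,1,1).

Now H_k = ker ∂_k / im ∂_{k+1}, so:

  H_2: rank ker ∂_2 − rank ∂_3 = (5 − 5) − 0 = 0, and there is no ∂_3, so H_2 = 0.

H_2 = 0.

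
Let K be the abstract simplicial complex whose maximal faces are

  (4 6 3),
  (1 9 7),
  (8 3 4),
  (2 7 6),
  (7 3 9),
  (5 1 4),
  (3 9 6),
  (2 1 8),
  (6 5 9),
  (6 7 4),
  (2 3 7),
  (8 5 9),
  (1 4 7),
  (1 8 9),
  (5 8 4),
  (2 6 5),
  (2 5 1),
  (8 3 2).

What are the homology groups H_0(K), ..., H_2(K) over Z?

H_0 = Z,  H_1 = Z ⊕ Z/2,  H_2 = 0.

Order the vertices as 1 < 2 < 3 < 4 < 5 < 6 < 7 < 8 < 9. Listing each simplex with vertices in this order, K has dimension 2 with simplices:

  0-simplices (9): [1], [2], [3], [4], [5], [6], [7], [8], [9]
  1-simplices (27): (27 of them)
  2-simplices (18): [1,2,5], [1,2,8], [1,4,5], [1,4,7], [1,7,9], [1,8,9], [2,3,7], [2,3,8], [2,5,6], [2,6,7], [3,4,6], [3,4,8], [3,6,9], [3,7,9], [4,5,8], [4,6,7], [5,6,9], [5,8,9]

Hence C_0 ≅ Z^9, C_1 ≅ Z^27, C_2 ≅ Z^18.

The boundary map ∂_1: C_1 → C_0 maps an edge to its endpoints' difference, ∂[p,q] = q − p.
As a 9×27 matrix over Z this has rank 8, with invariant factors (1,1,1,1,1,1,1,1).

∂_2: C_2 → C_1 maps a triangle to the signed sum of its edges. For instance
  ∂[1,2,5] = [2,5] − [1,5] + [1,2],
  ∂[4,6,7] = [6,7] − [4,7] + [4,6].
This gives a 27×18 integer matrix of rank 18; reducing to Smith normal form yields diagonal entries (1,1,1,1,1,1,1,1,1,1,1,1,1,1,1,1,1,2).

Now H_k = ker ∂_k / im ∂_{k+1}, so:

  H_0: rank C_0 − rank ∂_1 = 9 − 8 = 1, and the invariant factors of ∂_1 are all 1, so H_0 = Z.
  H_1: rank ker ∂_1 − rank ∂_2 = (27 − 8) − 18 = 1, and ∂_2 has invariant factor 2 > 1, so H_1 = Z ⊕ Z/2.
  H_2: rank ker ∂_2 − rank ∂_3 = (18 − 18) − 0 = 0, and there is no ∂_3, so H_2 = 0.

As a check, the Euler characteristic is 9 − 27 + 18 = 0, which agrees with 1 − 1 + 0 = 0.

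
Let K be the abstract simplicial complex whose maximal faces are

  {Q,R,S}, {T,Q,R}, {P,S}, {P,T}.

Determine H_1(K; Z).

Order the vertices as P < Q < R < S < T. Listing each simplex with vertices in this order, K has dimension 2 with simplices:

  0-simplices (5): P, Q, R, S, T
  1-simplices (7): PS, PT, QR, QS, QT, RS, RT
  2-simplices (2): QRS, QRT

so the chain groups are C_0 ≅ Z^5, C_1 ≅ Z^7, C_2 ≅ Z^2.

The boundary map ∂_1: C_1 → C_0 is given by ∂[p,q] = [q] − [p]. For instance
  ∂QR = R − Q.
The 5×7 boundary matrix has rank 4 and Smith normal form diag(1,1,1,1).

∂_2: C_2 → C_1 acts by ∂[p,q,r] = [q,r] − [p,r] + [p,q]. For instance
  ∂QRS = RS − QS + QR,
  ∂QRT = RT − QT + QR.
As a 7×2 matrix over Z this has rank 2, with invariant factors (1,1).

Reading off H_k = ker ∂_k / im ∂_{k+1}:

  H_1: rank ker ∂_1 − rank ∂_2 = (7 − 4) − 2 = 1, and the invariant factors of ∂_2 are all 1, so H_1 ≅ Z.

H_1 = Z.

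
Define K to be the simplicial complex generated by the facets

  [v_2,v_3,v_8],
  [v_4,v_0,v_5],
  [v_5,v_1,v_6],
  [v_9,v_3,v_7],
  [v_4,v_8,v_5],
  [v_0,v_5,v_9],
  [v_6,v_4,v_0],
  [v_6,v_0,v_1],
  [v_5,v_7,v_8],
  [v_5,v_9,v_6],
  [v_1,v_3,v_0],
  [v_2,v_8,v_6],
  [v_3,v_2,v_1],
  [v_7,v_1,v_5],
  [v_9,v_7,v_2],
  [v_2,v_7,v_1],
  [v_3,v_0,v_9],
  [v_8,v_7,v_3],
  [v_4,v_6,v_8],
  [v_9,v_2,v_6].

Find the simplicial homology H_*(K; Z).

Fix the vertex order v_0 < v_1 < v_2 < v_3 < v_4 < v_5 < v_6 < v_7 < v_8 < v_9 and write every simplex with vertices in increasing order. Then dim K = 2 and the simplices of K are:

  0-simplices (10): [v_0], [v_1], [v_2], [v_3], [v_4], [v_5], [v_6], [v_7], [v_8], [v_9]
  1-simplices (30): (30 of them)
  2-simplices (20): (20 of them)

Hence C_0 ≅ Z^10, C_1 ≅ Z^30, C_2 ≅ Z^20.

The boundary map ∂_1: C_1 → C_0 sends each edge [p,q] (with p < q) to q − p. For instance
  ∂[v_4,v_8] = [v_8] − [v_4].
The resulting 10×30 matrix has rank 9, and its Smith normal form has invariant factors (1,1,1,1,1,1,1,1,1).

∂_2: C_2 → C_1 acts by ∂[p,q,r] = [q,r] − [p,r] + [p,q]. For instance
  ∂[v_0,v_4,v_6] = [v_4,v_6] − [v_0,v_6] + [v_0,v_4],
  ∂[v_1,v_2,v_7] = [v_2,v_7] − [v_1,v_7] + [v_1,v_2].
This gives a 30×20 integer matrix of rank 20; reducing to Smith normal form yields diagonal entries (1,1,1,1,1,1,1,1,1,1,1,1,1,1,1,1,1,1,1,2).

Reading off H_k = ker ∂_k / im ∂_{k+1}:

  H_0: rank C_0 − rank ∂_1 = 10 − 9 = 1, and the invariant factors of ∂_1 are all 1, so H_0 ≅ Z.
  H_1: rank ker ∂_1 − rank ∂_2 = (30 − 9) − 20 = 1, and ∂_2 has invariant factor 2 > 1, so H_1 ≅ Z ⊕ Z/2.
  H_2: rank ker ∂_2 − rank ∂_3 = (20 − 20) − 0 = 0, and there is no ∂_3, so H_2 ≅ 0.

H_0 = Z,  H_1 = Z ⊕ Z/2,  H_2 = 0.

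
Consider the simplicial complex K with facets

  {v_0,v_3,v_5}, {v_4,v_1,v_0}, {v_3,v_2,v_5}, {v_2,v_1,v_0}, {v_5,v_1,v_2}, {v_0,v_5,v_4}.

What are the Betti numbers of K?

Fix the vertex order v_0 < v_1 < v_2 < v_3 < v_4 < v_5 and write every simplex with vertices in increasing order. Then dim K = 2 and the simplices of K are:

  0-simplices (6): [v_0], [v_1], [v_2], [v_3], [v_4], [v_5]
  1-simplices (12): [v_0,v_1], [v_0,v_2], [v_0,v_3], [v_0,v_4], [v_0,v_5], [v_1,v_2], [v_1,v_4], [v_1,v_5], [v_2,v_3], [v_2,v_5], [v_3,v_5], [v_4,v_5]
  2-simplices (6): [v_0,v_1,v_2], [v_0,v_1,v_4], [v_0,v_3,v_5], [v_0,v_4,v_5], [v_1,v_2,v_5], [v_2,v_3,v_5]

giving chain groups C_0 ≅ Z^6, C_1 ≅ Z^12, C_2 ≅ Z^6.

The boundary map ∂_1: C_1 → C_0 sends each edge [p,q] (with p < q) to q − p. For instance
  ∂[v_1,v_2] = [v_2] − [v_1].
As a 6×12 matrix over Z this has rank 5, with invariant factors (1,1,1,1,1).

∂_2: C_2 → C_1 sends each 2-simplex [p,q,r] to [q,r] − [p,r] + [p,q]. For instance
  ∂[v_1,v_2,v_5] = [v_2,v_5] − [v_1,v_5] + [v_1,v_2],
  ∂[v_0,v_4,v_5] = [v_4,v_5] − [v_0,v_5] + [v_0,v_4].
This gives a 12×6 integer matrix of rank 6; reducing to Smith normal form yields diagonal entries (1,1,1,1,1,1).

Reading off H_k = ker ∂_k / im ∂_{k+1}:

  H_0: rank C_0 − rank ∂_1 = 6 − 5 = 1, and the invariant factors of ∂_1 are all 1, so H_0 ≅ Z.
  H_1: rank ker ∂_1 − rank ∂_2 = (12 − 5) − 6 = 1, and the invariant factors of ∂_2 are all 1, so H_1 ≅ Z.
  H_2: rank ker ∂_2 − rank ∂_3 = (6 − 6) − 0 = 0, and there is no ∂_3, so H_2 ≅ 0.

(K is a triangulation of the cylinder S^1 x I.)

Hence the Betti numbers are b_0 = 1, b_1 = 1, b_2 = 0.

b_0 = 1, b_1 = 1, b_2 = 0.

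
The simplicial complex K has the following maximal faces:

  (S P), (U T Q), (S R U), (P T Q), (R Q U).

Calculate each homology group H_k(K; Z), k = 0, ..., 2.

H_0 = Z,  H_1 = Z,  H_2 = 0.

Take the total order P < Q < R < S < T < U on the vertex set. Then K (dimension 2) consists of the simplices:

  0-simplices (6): P, Q, R, S, T, U
  1-simplices (10): PQ, PS, PT, QR, QT, QU, RS, RU, SU, TU
  2-simplices (4): PQT, QRU, QTU, RSU

Hence C_0 ≅ Z^6, C_1 ≅ Z^10, C_2 ≅ Z^4.

∂_1: C_1 → C_0 is given by ∂[p,q] = [q] − [p].
As a 6×10 matrix over Z this has rank 5, with invariant factors (1,1,1,1,1).

∂_2: C_2 → C_1 acts by ∂[p,q,r] = [q,r] − [p,r] + [p,q]. For instance
  ∂QTU = TU − QU + QT,
  ∂QRU = RU − QU + QR.
The resulting 10×4 matrix has rank 4, and its Smith normal form has invariant factors (1,1,1,1).

From H_k ≅ ker(∂_k) / im(∂_{k+1}) we obtain:

  H_0: rank C_0 − rank ∂_1 = 6 − 5 = 1, and the invariant factors of ∂_1 are all 1, so H_0 = Z.
  H_1: rank ker ∂_1 − rank ∂_2 = (10 − 5) − 4 = 1, and the invariant factors of ∂_2 are all 1, so H_1 = Z.
  H_2: rank ker ∂_2 − rank ∂_3 = (4 − 4) − 0 = 0, and there is no ∂_3, so H_2 = 0.

As a check, the Euler characteristic is 6 − 10 + 4 = 0, which agrees with 1 − 1 + 0 = 0.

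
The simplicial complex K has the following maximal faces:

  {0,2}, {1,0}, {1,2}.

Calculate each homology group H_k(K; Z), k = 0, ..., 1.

H_0 = Z,  H_1 = Z.

Fix the vertex order 0 < 1 < 2 and write every simplex with vertices in increasing order. Then dim K = 1 and the simplices of K are:

  0-simplices (3): [0], [1], [2]
  1-simplices (3): [0,1], [0,2], [1,2]

so the chain groups are C_0 ≅ Z^3, C_1 ≅ Z^3.

The boundary map ∂_1: C_1 → C_0 is given by ∂[p,q] = [q] − [p]. For instance
  ∂[0,2] = [2] − [0].
The resulting 3×3 matrix has rank 2, and its Smith normal form has invariant factors (1,1).

Computing H_k = (kernel of ∂_k) / (image of ∂_{k+1}):

  H_0: rank C_0 − rank ∂_1 = 3 − 2 = 1, and the invariant factors of ∂_1 are all 1, so H_0 ≅ Z.
  H_1: rank ker ∂_1 − rank ∂_2 = (3 − 2) − 0 = 1, and there is no ∂_2, so H_1 ≅ Z.

(K is a triangulation of the circle S^1.)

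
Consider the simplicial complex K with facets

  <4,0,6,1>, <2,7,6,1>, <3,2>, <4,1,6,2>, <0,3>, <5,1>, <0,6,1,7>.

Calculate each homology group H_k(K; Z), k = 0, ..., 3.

H_0 = Z,  H_1 = Z,  H_2 = 0,  H_3 = 0.

Fix the vertex order 0 < 1 < 2 < 3 < 4 < 5 < 6 < 7 and write every simplex with vertices in increasing order. Then dim K = 3 and the simplices of K are:

  0-simplices (8): [0], [1], [2], [3], [4], [5], [6], [7]
  1-simplices (16): [0,1], [0,3], [0,4], [0,6], [0,7], [1,2], [1,4], [1,5], [1,6], [1,7], [2,3], [2,4], [2,6], [2,7], [4,6], [6,7]
  2-simplices (12): [0,1,4], [0,1,6], [0,1,7], [0,4,6], [0,6,7], [1,2,4], [1,2,6], [1,2,7], [1,4,6], [1,6,7], [2,4,6], [2,6,7]
  3-simplices (4): [0,1,4,6], [0,1,6,7], [1,2,4,6], [1,2,6,7]

so the chain groups are C_0 ≅ Z^8, C_1 ≅ Z^16, C_2 ≅ Z^12, C_3 ≅ Z^4.

Boundary ∂_1: C_1 → C_0 is given by ∂[p,q] = [q] − [p].
This gives a 8×16 integer matrix of rank 7; reducing to Smith normal form yields diagonal entries (1,1,1,1,1,1,1).

The boundary map ∂_2: C_2 → C_1 sends each 2-simplex [p,q,r] to [q,r] − [p,r] + [p,q]. For instance
  ∂[0,6,7] = [6,7] − [0,7] + [0,6],
  ∂[2,4,6] = [4,6] − [2,6] + [2,4].
This gives a 16×12 integer matrix of rank 8; reducing to Smith normal form yields diagonal entries (1,1,1,1,1,1,1,1).

∂_3: C_3 → C_2 sends each 3-simplex σ to the alternating sum Σ_i (−1)^i (σ with its i-th vertex removed). For instance
  ∂[0,1,4,6] = [1,4,6] − [0,4,6] + [0,1,6] − [0,1,4],
  ∂[1,2,4,6] = [2,4,6] − [1,4,6] + [1,2,6] − [1,2,4].
The 12×4 boundary matrix has rank 4 and Smith normal form diag(1,1,1,1).

Now H_k = ker ∂_k / im ∂_{k+1}, so:

  H_0: rank C_0 − rank ∂_1 = 8 − 7 = 1, and the invariant factors of ∂_1 are all 1, so H_0 ≅ Z.
  H_1: rank ker ∂_1 − rank ∂_2 = (16 − 7) − 8 = 1, and the invariant factors of ∂_2 are all 1, so H_1 ≅ Z.
  H_2: rank ker ∂_2 − rank ∂_3 = (12 − 8) − 4 = 0, and the invariant factors of ∂_3 are all 1, so H_2 ≅ 0.
  H_3: rank ker ∂_3 − rank ∂_4 = (4 − 4) − 0 = 0, and there is no ∂_4, so H_3 ≅ 0.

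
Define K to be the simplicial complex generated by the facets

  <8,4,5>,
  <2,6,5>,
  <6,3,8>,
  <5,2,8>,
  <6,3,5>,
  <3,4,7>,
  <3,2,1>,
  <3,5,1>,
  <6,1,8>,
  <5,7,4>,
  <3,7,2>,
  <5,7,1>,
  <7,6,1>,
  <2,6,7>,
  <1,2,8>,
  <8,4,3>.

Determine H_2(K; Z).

Order the vertices as 1 < 2 < 3 < 4 < 5 < 6 < 7 < 8. Listing each simplex with vertices in this order, K has dimension 2 with simplices:

  0-simplices (8): [1], [2], [3], [4], [5], [6], [7], [8]
  1-simplices (24): (24 of them)
  2-simplices (16): [1,2,3], [1,2,8], [1,3,5], [1,5,7], [1,6,7], [1,6,8], [2,3,7], [2,5,6], [2,5,8], [2,6,7], [3,4,7], [3,4,8], [3,5,6], [3,6,8], [4,5,7], [4,5,8]

so the chain groups are C_0 ≅ Z^8, C_1 ≅ Z^24, C_2 ≅ Z^16.

Boundary ∂_1: C_1 → C_0 maps an edge to its endpoints' difference, ∂[p,q] = q − p.
The resulting 8×24 matrix has rank 7, and its Smith normal form has invariant factors (1,1,1,1,1,1,1).

Boundary ∂_2: C_2 → C_1 maps a triangle to the signed sum of its edges. For instance
  ∂[3,4,7] = [4,7] − [3,7] + [3,4],
  ∂[2,6,7] = [6,7] − [2,7] + [2,6].
The 24×16 boundary matrix has rank 15 and Smith normal form diag(1,1,1,1,1,1,1,1,1,1,1,1,1,1,1).

Computing H_k = (kernel of ∂_k) / (image of ∂_{k+1}):

  H_2: rank ker ∂_2 − rank ∂_3 = (16 − 15) − 0 = 1, and there is no ∂_3, so H_2 ≅ Z.

H_2 ≅ Z.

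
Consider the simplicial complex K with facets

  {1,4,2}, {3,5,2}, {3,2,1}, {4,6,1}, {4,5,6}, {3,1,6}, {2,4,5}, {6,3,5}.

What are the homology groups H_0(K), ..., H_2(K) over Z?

Fix the vertex order 1 < 2 < 3 < 4 < 5 < 6 and write every simplex with vertices in increasing order. Then dim K = 2 and the simplices of K are:

  0-simplices (6): [1], [2], [3], [4], [5], [6]
  1-simplices (12): [1,2], [1,3], [1,4], [1,6], [2,3], [2,4], [2,5], [3,5], [3,6], [4,5], [4,6], [5,6]
  2-simplices (8): [1,2,3], [1,2,4], [1,3,6], [1,4,6], [2,3,5], [2,4,5], [3,5,6], [4,5,6]

Hence C_0 ≅ Z^6, C_1 ≅ Z^12, C_2 ≅ Z^8.

Boundary ∂_1: C_1 → C_0 is given by ∂[p,q] = [q] − [p]. For instance
  ∂[1,6] = [6] − [1].
As a 6×12 matrix over Z this has rank 5, with invariant factors (1,1,1,1,1).

Boundary ∂_2: C_2 → C_1 maps a triangle to the signed sum of its edges. For instance
  ∂[1,3,6] = [3,6] − [1,6] + [1,3],
  ∂[3,5,6] = [5,6] − [3,6] + [3,5].
The 12×8 boundary matrix has rank 7 and Smith normal form diag(1,1,1,1,1,1,1).

From H_k ≅ ker(∂_k) / im(∂_{k+1}) we obtain:

  H_0: rank C_0 − rank ∂_1 = 6 − 5 = 1, and the invariant factors of ∂_1 are all 1, so H_0 = Z.
  H_1: rank ker ∂_1 − rank ∂_2 = (12 − 5) − 7 = 0, and the invariant factors of ∂_2 are all 1, so H_1 = 0.
  H_2: rank ker ∂_2 − rank ∂_3 = (8 − 7) − 0 = 1, and there is no ∂_3, so H_2 = Z.

H_0 ≅ Z,  H_1 = 0,  H_2 ≅ Z.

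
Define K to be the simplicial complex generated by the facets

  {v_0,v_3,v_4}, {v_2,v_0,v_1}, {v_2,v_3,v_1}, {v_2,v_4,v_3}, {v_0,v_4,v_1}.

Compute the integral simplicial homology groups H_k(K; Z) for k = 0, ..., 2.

H_0 ≅ Z,  H_1 ≅ Z,  H_2 = 0.

K has 5 vertices, 10 edges, 5 triangles.
rank ∂_0 = 0, rank ∂_1 = 4 ⇒ b_0 = 5 − 0 − 4 = 1; all invariant factors of ∂_1 are 1 so no torsion. So H_0 = Z.
rank ∂_1 = 4, rank ∂_2 = 5 ⇒ b_1 = 10 − 4 − 5 = 1; all invariant factors of ∂_2 are 1 so no torsion. So H_1 = Z.
rank ∂_2 = 5, rank ∂_3 = 0 ⇒ b_2 = 5 − 5 − 0 = 0. So H_2 = 0.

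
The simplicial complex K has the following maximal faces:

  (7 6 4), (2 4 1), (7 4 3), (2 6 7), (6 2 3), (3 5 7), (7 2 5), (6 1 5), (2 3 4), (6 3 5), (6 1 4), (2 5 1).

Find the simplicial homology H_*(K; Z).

H_0 ≅ Z,  H_1 ≅ Z/2,  H_2 = 0.

Take the total order 1 < 2 < 3 < 4 < 5 < 6 < 7 on the vertex set. Then K (dimension 2) consists of the simplices:

  0-simplices (7): [1], [2], [3], [4], [5], [6], [7]
  1-simplices (18): [1,2], [1,4], [1,5], [1,6], [2,3], [2,4], [2,5], [2,6], [2,7], [3,4], [3,5], [3,6], [3,7], [4,6], [4,7], [5,6], [5,7], [6,7]
  2-simplices (12): [1,2,4], [1,2,5], [1,4,6], [1,5,6], [2,3,4], [2,3,6], [2,5,7], [2,6,7], [3,4,7], [3,5,6], [3,5,7], [4,6,7]

so the chain groups are C_0 ≅ Z^7, C_1 ≅ Z^18, C_2 ≅ Z^12.

∂_1: C_1 → C_0 maps an edge to its endpoints' difference, ∂[p,q] = q − p. For instance
  ∂[4,6] = [6] − [4].
The 7×18 boundary matrix has rank 6 and Smith normal form diag(1,1,1,1,1,1).

Boundary ∂_2: C_2 → C_1 acts by ∂[p,q,r] = [q,r] − [p,r] + [p,q]. For instance
  ∂[1,2,4] = [2,4] − [1,4] + [1,2],
  ∂[3,5,7] = [5,7] − [3,7] + [3,5].
As a 18×12 matrix over Z this has rank 12, with invariant factors (1,1,1,1,1,1,1,1,1,1,1,2).

From H_k ≅ ker(∂_k) / im(∂_{k+1}) we obtain:

  H_0: rank C_0 − rank ∂_1 = 7 − 6 = 1, and the invariant factors of ∂_1 are all 1, so H_0 ≅ Z.
  H_1: rank ker ∂_1 − rank ∂_2 = (18 − 6) − 12 = 0, and ∂_2 has invariant factor 2 > 1, so H_1 ≅ Z/2.
  H_2: rank ker ∂_2 − rank ∂_3 = (12 − 12) − 0 = 0, and there is no ∂_3, so H_2 ≅ 0.

As a check, the Euler characteristic is 7 − 18 + 12 = 1, which agrees with 1 − 0 + 0 = 1.
(K is a triangulation of the real projective plane RP^2.)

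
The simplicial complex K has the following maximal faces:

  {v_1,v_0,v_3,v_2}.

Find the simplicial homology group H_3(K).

We work with the vertex ordering v_0 < v_1 < v_2 < v_3. The simplices of K, each written with vertices in increasing order, are:

  0-simplices (4): [v_0], [v_1], [v_2], [v_3]
  1-simplices (6): [v_0,v_1], [v_0,v_2], [v_0,v_3], [v_1,v_2], [v_1,v_3], [v_2,v_3]
  2-simplices (4): [v_0,v_1,v_2], [v_0,v_1,v_3], [v_0,v_2,v_3], [v_1,v_2,v_3]
  3-simplices (1): [v_0,v_1,v_2,v_3]

giving chain groups C_0 ≅ Z^4, C_1 ≅ Z^6, C_2 ≅ Z^4, C_3 ≅ Z^1.

Boundary ∂_1: C_1 → C_0 is given by ∂[p,q] = [q] − [p]. For instance
  ∂[v_1,v_2] = [v_2] − [v_1].
The resulting 4×6 matrix has rank 3, and its Smith normal form has invariant factors (1,1,1).

Boundary ∂_2: C_2 → C_1 acts by ∂[p,q,r] = [q,r] − [p,r] + [p,q]. For instance
  ∂[v_0,v_1,v_2] = [v_1,v_2] − [v_0,v_2] + [v_0,v_1],
  ∂[v_0,v_1,v_3] = [v_1,v_3] − [v_0,v_3] + [v_0,v_1].
The resulting 6×4 matrix has rank 3, and its Smith normal form has invariant factors (1,1,1).

The boundary map ∂_3: C_3 → C_2 sends each 3-simplex σ to the alternating sum Σ_i (−1)^i (σ with its i-th vertex removed). For instance
  ∂[v_0,v_1,v_2,v_3] = [v_1,v_2,v_3] − [v_0,v_2,v_3] + [v_0,v_1,v_3] − [v_0,v_1,v_2].
The 4×1 boundary matrix has rank 1 and Smith normal form diag(1).

Computing H_k = (kernel of ∂_k) / (image of ∂_{k+1}):

  H_3: rank ker ∂_3 − rank ∂_4 = (1 − 1) − 0 = 0, and there is no ∂_4, so H_3 ≅ 0.

H_3 ≅ 0.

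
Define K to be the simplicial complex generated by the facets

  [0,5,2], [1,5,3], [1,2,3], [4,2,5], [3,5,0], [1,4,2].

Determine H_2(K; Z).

Order the vertices as 0 < 1 < 2 < 3 < 4 < 5. Listing each simplex with vertices in this order, K has dimension 2 with simplices:

  0-simplices (6): [0], [1], [2], [3], [4], [5]
  1-simplices (12): [0,2], [0,3], [0,5], [1,2], [1,3], [1,4], [1,5], [2,3], [2,4], [2,5], [3,5], [4,5]
  2-simplices (6): [0,2,5], [0,3,5], [1,2,3], [1,2,4], [1,3,5], [2,4,5]

Hence C_0 ≅ Z^6, C_1 ≅ Z^12, C_2 ≅ Z^6.

Boundary ∂_1: C_1 → C_0 maps an edge to its endpoints' difference, ∂[p,q] = q − p. For instance
  ∂[1,4] = [4] − [1].
As a 6×12 matrix over Z this has rank 5, with invariant factors (1,1,1,1,1).

∂_2: C_2 → C_1 maps a triangle to the signed sum of its edges. For instance
  ∂[2,4,5] = [4,5] − [2,5] + [2,4],
  ∂[0,3,5] = [3,5] − [0,5] + [0,3].
As a 12×6 matrix over Z this has rank 6, with invariant factors (1,1,1,1,1,1).

Now H_k = ker ∂_k / im ∂_{k+1}, so:

  H_2: rank ker ∂_2 − rank ∂_3 = (6 − 6) − 0 = 0, and there is no ∂_3, so H_2 ≅ 0.

H_2 ≅ 0.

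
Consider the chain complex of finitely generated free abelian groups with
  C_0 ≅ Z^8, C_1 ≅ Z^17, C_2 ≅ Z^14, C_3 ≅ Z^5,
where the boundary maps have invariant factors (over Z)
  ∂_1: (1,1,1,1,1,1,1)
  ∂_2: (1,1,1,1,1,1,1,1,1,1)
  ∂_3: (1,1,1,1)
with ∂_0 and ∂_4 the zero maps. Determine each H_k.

H_0 = Z,  H_1 = 0,  H_2 = 0,  H_3 = Z.

H_0: b_0 = 8 − 0 − 7 = 1; torsion from ∂_1 factors > 1: none. So H_0 = Z.
H_1: b_1 = 17 − 7 − 10 = 0; torsion from ∂_2 factors > 1: none. So H_1 = 0.
H_2: b_2 = 14 − 10 − 4 = 0; torsion from ∂_3 factors > 1: none. So H_2 = 0.
H_3: b_3 = 5 − 4 − 0 = 1; torsion from ∂_4 factors > 1: none. So H_3 = Z.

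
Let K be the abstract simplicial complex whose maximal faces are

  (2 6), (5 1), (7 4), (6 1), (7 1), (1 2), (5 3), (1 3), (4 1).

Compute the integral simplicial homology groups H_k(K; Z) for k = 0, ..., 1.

H_0 ≅ Z,  H_1 ≅ Z^3.

Fix the vertex order 1 < 2 < 3 < 4 < 5 < 6 < 7 and write every simplex with vertices in increasing order. Then dim K = 1 and the simplices of K are:

  0-simplices (7): [1], [2], [3], [4], [5], [6], [7]
  1-simplices (9): [1,2], [1,3], [1,4], [1,5], [1,6], [1,7], [2,6], [3,5], [4,7]

giving chain groups C_0 ≅ Z^7, C_1 ≅ Z^9.

The boundary map ∂_1: C_1 → C_0 sends each edge [p,q] (with p < q) to q − p. For instance
  ∂[4,7] = [7] − [4].
The 7×9 boundary matrix has rank 6 and Smith normal form diag(1,1,1,1,1,1).

Reading off H_k = ker ∂_k / im ∂_{k+1}:

  H_0: rank C_0 − rank ∂_1 = 7 − 6 = 1, and the invariant factors of ∂_1 are all 1, so H_0 ≅ Z.
  H_1: rank ker ∂_1 − rank ∂_2 = (9 − 6) − 0 = 3, and there is no ∂_2, so H_1 ≅ Z^3.

As a check, the Euler characteristic is 7 − 9 = -2, which agrees with 1 − 3 = -2.
(K is a triangulation of a wedge of 3 circles.)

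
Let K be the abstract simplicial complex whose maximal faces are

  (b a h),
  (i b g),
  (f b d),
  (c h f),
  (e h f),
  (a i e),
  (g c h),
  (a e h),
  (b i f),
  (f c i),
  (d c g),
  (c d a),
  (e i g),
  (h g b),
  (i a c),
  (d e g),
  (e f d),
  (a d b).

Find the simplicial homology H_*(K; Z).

Fix the vertex order a < b < c < d < e < f < g < h < i and write every simplex with vertices in increasing order. Then dim K = 2 and the simplices of K are:

  0-simplices (9): a, b, c, d, e, f, g, h, i
  1-simplices (27): ab, ac, ad, ae, ah, ai, bd, bf, bg, bh, bi, cd, cf, cg, ch, ci, de, df, dg, ef, eg, eh, ei, fh, fi, gh, gi
  2-simplices (18): abd, abh, acd, aci, aeh, aei, bdf, bfi, bgh, bgi, cdg, cfh, cfi, cgh, def, deg, efh, egi

Hence C_0 ≅ Z^9, C_1 ≅ Z^27, C_2 ≅ Z^18.

Boundary ∂_1: C_1 → C_0 sends each edge [p,q] (with p < q) to q − p. For instance
  ∂eg = g − e.
As a 9×27 matrix over Z this has rank 8, with invariant factors (1,1,1,1,1,1,1,1).

∂_2: C_2 → C_1 sends each 2-simplex [p,q,r] to [q,r] − [p,r] + [p,q]. For instance
  ∂cgh = gh − ch + cg,
  ∂deg = eg − dg + de.
The 27×18 boundary matrix has rank 17 and Smith normal form diag(1,1,1,1,1,1,1,1,1,1,1,1,1,1,1,1,1).

From H_k ≅ ker(∂_k) / im(∂_{k+1}) we obtain:

  H_0: rank C_0 − rank ∂_1 = 9 − 8 = 1, and the invariant factors of ∂_1 are all 1, so H_0 ≅ Z.
  H_1: rank ker ∂_1 − rank ∂_2 = (27 − 8) − 17 = 2, and the invariant factors of ∂_2 are all 1, so H_1 ≅ Z^2.
  H_2: rank ker ∂_2 − rank ∂_3 = (18 − 17) − 0 = 1, and there is no ∂_3, so H_2 ≅ Z.

(K is a triangulation of the torus T^2.)

H_0 ≅ Z,  H_1 ≅ Z^2,  H_2 ≅ Z.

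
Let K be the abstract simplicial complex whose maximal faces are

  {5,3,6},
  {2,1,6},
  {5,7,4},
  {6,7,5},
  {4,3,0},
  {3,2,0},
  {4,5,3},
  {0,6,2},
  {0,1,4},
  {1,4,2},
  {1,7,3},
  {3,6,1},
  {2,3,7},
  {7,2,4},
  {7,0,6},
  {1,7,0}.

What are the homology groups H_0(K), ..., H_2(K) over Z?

H_0 = Z,  H_1 = Z^2,  H_2 = Z.

Take the total order 0 < 1 < 2 < 3 < 4 < 5 < 6 < 7 on the vertex set. Then K (dimension 2) consists of the simplices:

  0-simplices (8): [0], [1], [2], [3], [4], [5], [6], [7]
  1-simplices (24): (24 of them)
  2-simplices (16): [0,1,4], [0,1,7], [0,2,3], [0,2,6], [0,3,4], [0,6,7], [1,2,4], [1,2,6], [1,3,6], [1,3,7], [2,3,7], [2,4,7], [3,4,5], [3,5,6], [4,5,7], [5,6,7]

so the chain groups are C_0 ≅ Z^8, C_1 ≅ Z^24, C_2 ≅ Z^16.

Boundary ∂_1: C_1 → C_0 maps an edge to its endpoints' difference, ∂[p,q] = q − p. For instance
  ∂[1,6] = [6] − [1].
This gives a 8×24 integer matrix of rank 7; reducing to Smith normal form yields diagonal entries (1,1,1,1,1,1,1).

The boundary map ∂_2: C_2 → C_1 acts by ∂[p,q,r] = [q,r] − [p,r] + [p,q]. For instance
  ∂[2,3,7] = [3,7] − [2,7] + [2,3],
  ∂[0,6,7] = [6,7] − [0,7] + [0,6].
The resulting 24×16 matrix has rank 15, and its Smith normal form has invariant factors (1,1,1,1,1,1,1,1,1,1,1,1,1,1,1).

Computing H_k = (kernel of ∂_k) / (image of ∂_{k+1}):

  H_0: rank C_0 − rank ∂_1 = 8 − 7 = 1, and the invariant factors of ∂_1 are all 1, so H_0 ≅ Z.
  H_1: rank ker ∂_1 − rank ∂_2 = (24 − 7) − 15 = 2, and the invariant factors of ∂_2 are all 1, so H_1 ≅ Z^2.
  H_2: rank ker ∂_2 − rank ∂_3 = (16 − 15) − 0 = 1, and there is no ∂_3, so H_2 ≅ Z.

(K is a triangulation of the torus T^2.)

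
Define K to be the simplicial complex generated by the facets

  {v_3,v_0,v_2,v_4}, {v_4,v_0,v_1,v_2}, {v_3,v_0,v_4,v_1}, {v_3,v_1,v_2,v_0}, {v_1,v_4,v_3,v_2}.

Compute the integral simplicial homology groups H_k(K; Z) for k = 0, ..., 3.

H_0 ≅ Z,  H_1 = 0,  H_2 = 0,  H_3 ≅ Z.

We work with the vertex ordering v_0 < v_1 < v_2 < v_3 < v_4. The simplices of K, each written with vertices in increasing order, are:

  0-simplices (5): [v_0], [v_1], [v_2], [v_3], [v_4]
  1-simplices (10): [v_0,v_1], [v_0,v_2], [v_0,v_3], [v_0,v_4], [v_1,v_2], [v_1,v_3], [v_1,v_4], [v_2,v_3], [v_2,v_4], [v_3,v_4]
  2-simplices (10): [v_0,v_1,v_2], [v_0,v_1,v_3], [v_0,v_1,v_4], [v_0,v_2,v_3], [v_0,v_2,v_4], [v_0,v_3,v_4], [v_1,v_2,v_3], [v_1,v_2,v_4], [v_1,v_3,v_4], [v_2,v_3,v_4]
  3-simplices (5): [v_0,v_1,v_2,v_3], [v_0,v_1,v_2,v_4], [v_0,v_1,v_3,v_4], [v_0,v_2,v_3,v_4], [v_1,v_2,v_3,v_4]

Hence C_0 ≅ Z^5, C_1 ≅ Z^10, C_2 ≅ Z^10, C_3 ≅ Z^5.

Boundary ∂_1: C_1 → C_0 sends each edge [p,q] (with p < q) to q − p. For instance
  ∂[v_3,v_4] = [v_4] − [v_3].
This gives a 5×10 integer matrix of rank 4; reducing to Smith normal form yields diagonal entries (1,1,1,1).

The boundary map ∂_2: C_2 → C_1 sends each 2-simplex [p,q,r] to [q,r] − [p,r] + [p,q]. For instance
  ∂[v_0,v_2,v_3] = [v_2,v_3] − [v_0,v_3] + [v_0,v_2],
  ∂[v_1,v_2,v_4] = [v_2,v_4] − [v_1,v_4] + [v_1,v_2].
As a 10×10 matrix over Z this has rank 6, with invariant factors (1,1,1,1,1,1).

∂_3: C_3 → C_2 sends each 3-simplex σ to the alternating sum Σ_i (−1)^i (σ with its i-th vertex removed). For instance
  ∂[v_0,v_2,v_3,v_4] = [v_2,v_3,v_4] − [v_0,v_3,v_4] + [v_0,v_2,v_4] − [v_0,v_2,v_3],
  ∂[v_0,v_1,v_2,v_3] = [v_1,v_2,v_3] − [v_0,v_2,v_3] + [v_0,v_1,v_3] − [v_0,v_1,v_2].
The resulting 10×5 matrix has rank 4, and its Smith normal form has invariant factors (1,1,1,1).

Now H_k = ker ∂_k / im ∂_{k+1}, so:

  H_0: rank C_0 − rank ∂_1 = 5 − 4 = 1, and the invariant factors of ∂_1 are all 1, so H_0 = Z.
  H_1: rank ker ∂_1 − rank ∂_2 = (10 − 4) − 6 = 0, and the invariant factors of ∂_2 are all 1, so H_1 = 0.
  H_2: rank ker ∂_2 − rank ∂_3 = (10 − 6) − 4 = 0, and the invariant factors of ∂_3 are all 1, so H_2 = 0.
  H_3: rank ker ∂_3 − rank ∂_4 = (5 − 4) − 0 = 1, and there is no ∂_4, so H_3 = Z.

As a check, the Euler characteristic is 5 − 10 + 10 − 5 = 0, which agrees with 1 − 0 + 0 − 1 = 0.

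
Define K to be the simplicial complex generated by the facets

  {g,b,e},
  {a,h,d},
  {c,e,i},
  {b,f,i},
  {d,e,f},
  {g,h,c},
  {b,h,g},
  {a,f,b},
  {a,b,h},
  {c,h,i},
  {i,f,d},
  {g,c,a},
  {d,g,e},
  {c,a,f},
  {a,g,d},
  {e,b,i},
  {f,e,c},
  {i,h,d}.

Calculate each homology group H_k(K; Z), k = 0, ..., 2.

Take the total order a < b < c < d < e < f < g < h < i on the vertex set. Then K (dimension 2) consists of the simplices:

  0-simplices (9): a, b, c, d, e, f, g, h, i
  1-simplices (27): ab, ac, ad, af, ag, ah, be, bf, bg, bh, bi, ce, cf, cg, ch, ci, de, df, dg, dh, di, ef, eg, ei, fi, gh, hi
  2-simplices (18): abf, abh, acf, acg, adg, adh, beg, bei, bfi, bgh, cef, cei, cgh, chi, def, deg, dfi, dhi

Hence C_0 ≅ Z^9, C_1 ≅ Z^27, C_2 ≅ Z^18.

The boundary map ∂_1: C_1 → C_0 is given by ∂[p,q] = [q] − [p].
The resulting 9×27 matrix has rank 8, and its Smith normal form has invariant factors (1,1,1,1,1,1,1,1).

∂_2: C_2 → C_1 maps a triangle to the signed sum of its edges. For instance
  ∂acg = cg − ag + ac,
  ∂adh = dh − ah + ad.
The 27×18 boundary matrix has rank 18 and Smith normal form diag(1,1,1,1,1,1,1,1,1,1,1,1,1,1,1,1,1,2).

Now H_k = ker ∂_k / im ∂_{k+1}, so:

  H_0: rank C_0 − rank ∂_1 = 9 − 8 = 1, and the invariant factors of ∂_1 are all 1, so H_0 = Z.
  H_1: rank ker ∂_1 − rank ∂_2 = (27 − 8) − 18 = 1, and ∂_2 has invariant factor 2 > 1, so H_1 = Z × Z/2.
  H_2: rank ker ∂_2 − rank ∂_3 = (18 − 18) − 0 = 0, and there is no ∂_3, so H_2 = 0.

As a check, the Euler characteristic is 9 − 27 + 18 = 0, which agrees with 1 − 1 + 0 = 0.
(K is a triangulation of the Klein bottle.)

H_0 = Z,  H_1 = Z × Z/2,  H_2 = 0.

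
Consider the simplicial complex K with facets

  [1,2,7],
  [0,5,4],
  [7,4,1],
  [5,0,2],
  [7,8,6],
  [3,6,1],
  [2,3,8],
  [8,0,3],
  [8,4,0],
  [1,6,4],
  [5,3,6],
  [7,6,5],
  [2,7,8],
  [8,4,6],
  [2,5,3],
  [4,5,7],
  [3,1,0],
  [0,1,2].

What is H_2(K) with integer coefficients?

H_2 ≅ 0.

Fix the vertex order 0 < 1 < 2 < 3 < 4 < 5 < 6 < 7 < 8 and write every simplex with vertices in increasing order. Then dim K = 2 and the simplices of K are:

  0-simplices (9): [0], [1], [2], [3], [4], [5], [6], [7], [8]
  1-simplices (27): (27 of them)
  2-simplices (18): [0,1,2], [0,1,3], [0,2,5], [0,3,8], [0,4,5], [0,4,8], [1,2,7], [1,3,6], [1,4,6], [1,4,7], [2,3,5], [2,3,8], [2,7,8], [3,5,6], [4,5,7], [4,6,8], [5,6,7], [6,7,8]

giving chain groups C_0 ≅ Z^9, C_1 ≅ Z^27, C_2 ≅ Z^18.

∂_1: C_1 → C_0 maps an edge to its endpoints' difference, ∂[p,q] = q − p. For instance
  ∂[3,8] = [8] − [3].
The resulting 9×27 matrix has rank 8, and its Smith normal form has invariant factors (1,1,1,1,1,1,1,1).

Boundary ∂_2: C_2 → C_1 acts by ∂[p,q,r] = [q,r] − [p,r] + [p,q]. For instance
  ∂[2,3,5] = [3,5] − [2,5] + [2,3],
  ∂[0,1,2] = [1,2] − [0,2] + [0,1].
This gives a 27×18 integer matrix of rank 18; reducing to Smith normal form yields diagonal entries (1,1,1,1,1,1,1,1,1,1,1,1,1,1,1,1,1,2).

From H_k ≅ ker(∂_k) / im(∂_{k+1}) we obtain:

  H_2: rank ker ∂_2 − rank ∂_3 = (18 − 18) − 0 = 0, and there is no ∂_3, so H_2 ≅ 0.

(K is a triangulation of the Klein bottle.)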